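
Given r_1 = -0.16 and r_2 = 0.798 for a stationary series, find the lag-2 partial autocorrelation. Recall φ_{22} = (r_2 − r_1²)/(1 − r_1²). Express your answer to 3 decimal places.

0.793

φ_{22} = (r_2 − r_1²) / (1 − r_1²)
r_1² = (-0.16)² = 0.0256
Numerator = 0.798 − 0.0256 = 0.7724; denominator = 1 − 0.0256 = 0.9744
φ_{22} = 0.7724 / 0.9744 = 0.793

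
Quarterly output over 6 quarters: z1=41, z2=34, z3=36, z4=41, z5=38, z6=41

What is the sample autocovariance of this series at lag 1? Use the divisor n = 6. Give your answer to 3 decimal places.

Mean z̄ = (41 + 34 + 36 + 41 + 38 + 41)/6 = 38.5000
Deviations: 2.5000, -4.5000, -2.5000, 2.5000, -0.5000, 2.5000
Σ_{t=1}^{5}(z_t−z̄)(z_{t+1}−z̄) = -8.7500
γ_1 = -8.7500 / 6 = -1.458

-1.458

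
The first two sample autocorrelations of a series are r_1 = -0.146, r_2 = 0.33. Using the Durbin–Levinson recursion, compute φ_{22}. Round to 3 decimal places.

φ_{22} = (r_2 − r_1²) / (1 − r_1²)
r_1² = (-0.146)² = 0.021316
Numerator = 0.33 − 0.0213 = 0.3087; denominator = 1 − 0.0213 = 0.9787
φ_{22} = 0.3087 / 0.9787 = 0.315

0.315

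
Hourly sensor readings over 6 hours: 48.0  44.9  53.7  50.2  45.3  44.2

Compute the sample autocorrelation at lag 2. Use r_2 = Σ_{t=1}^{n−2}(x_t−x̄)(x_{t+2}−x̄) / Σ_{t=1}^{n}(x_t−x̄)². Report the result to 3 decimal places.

Mean x̄ = (48.0 + 44.9 + 53.7 + 50.2 + 45.3 + 44.2)/6 = 47.7167
Σ(x_t−x̄)(x_{t+2}−x̄) = (1.6953) + (-6.9947) + (-14.4597) + (-8.7331) = -28.4922
Denominator Σ(x_t−x̄)² = 68.1883
r_2 = -28.4922 / 68.1883 = -0.418

-0.418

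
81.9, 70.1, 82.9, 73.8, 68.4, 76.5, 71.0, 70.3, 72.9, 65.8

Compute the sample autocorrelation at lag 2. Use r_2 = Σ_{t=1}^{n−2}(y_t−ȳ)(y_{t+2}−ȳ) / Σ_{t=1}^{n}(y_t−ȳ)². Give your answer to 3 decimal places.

Mean ȳ = (81.9 + 70.1 + 82.9 + 73.8 + 68.4 + 76.5 + 71.0 + 70.3 + 72.9 + 65.8)/10 = 73.3600
Numerator Σ_{t=1}^{8}(y_t−ȳ)(y_{t+2}−ȳ) = 60.4168
Denominator Σ(y_t−ȳ)² = 281.5240
r_2 = 60.4168 / 281.5240 = 0.215

0.215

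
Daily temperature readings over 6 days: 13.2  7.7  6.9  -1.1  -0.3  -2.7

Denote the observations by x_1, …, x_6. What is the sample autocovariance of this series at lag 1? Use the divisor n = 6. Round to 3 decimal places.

13.430

Mean x̄ = (13.2 + 7.7 + 6.9 − 1.1 − 0.3 − 2.7)/6 = 3.9500
Σ_{t=1}^{5}(x_t−x̄)(x_{t+1}−x̄) = 80.5775
γ_1 = 80.5775 / 6 = 13.430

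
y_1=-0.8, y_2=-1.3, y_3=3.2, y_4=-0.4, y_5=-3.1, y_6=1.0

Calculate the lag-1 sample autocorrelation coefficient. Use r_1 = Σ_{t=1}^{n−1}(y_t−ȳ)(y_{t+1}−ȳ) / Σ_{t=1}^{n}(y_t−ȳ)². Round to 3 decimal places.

-0.291

Mean ȳ = (-0.8 − 1.3 + 3.2 − 0.4 − 3.1 + 1.0)/6 = -0.2333
Σ(y_t−ȳ)(y_{t+1}−ȳ) = (0.6044) + (-3.6622) + (-0.5722) + (0.4778) + (-3.5356) = -6.6878
Denominator Σ(y_t−ȳ)² = 23.0133
r_1 = -6.6878 / 23.0133 = -0.291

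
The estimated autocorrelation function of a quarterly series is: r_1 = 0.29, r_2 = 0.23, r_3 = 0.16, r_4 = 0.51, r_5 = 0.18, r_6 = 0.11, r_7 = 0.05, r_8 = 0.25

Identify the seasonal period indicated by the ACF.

4

The largest autocorrelation is r_4 = 0.51; the remaining lags stay at or below 0.29. The elevated value at lag 1 (0.29), dropping to 0.23 at lag 2, reflects decaying short-term dependence rather than seasonality.
The dominant spike at lag 4 indicates a seasonal period of 4.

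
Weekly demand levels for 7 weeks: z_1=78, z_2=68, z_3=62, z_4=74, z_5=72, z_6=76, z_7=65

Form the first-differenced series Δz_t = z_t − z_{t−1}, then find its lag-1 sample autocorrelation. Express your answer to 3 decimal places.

-0.192

First differences Δz: -10, -6, 12, -2, 4, -11
Mean of differences = -2.1667
Numerator Σ(Δz_t−Δz̄)(Δz_{t+1}−Δz̄) = -75.3611
Denominator Σ(Δz_t−Δz̄)² = 392.8333
r_1(Δz) = -75.3611 / 392.8333 = -0.192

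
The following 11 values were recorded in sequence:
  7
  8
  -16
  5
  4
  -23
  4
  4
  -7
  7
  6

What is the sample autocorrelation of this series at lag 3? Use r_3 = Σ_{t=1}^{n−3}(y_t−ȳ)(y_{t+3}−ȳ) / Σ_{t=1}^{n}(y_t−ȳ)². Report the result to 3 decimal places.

0.619

Mean ȳ = (7 + 8 − 16 + 5 + 4 − 23 + 4 + 4 − 7 + 7 + 6)/11 = -0.0909
Numerator Σ_{t=1}^{8}(y_t−ȳ)(y_{t+3}−ȳ) = 683.4298
Denominator Σ(y_t−ȳ)² = 1104.9091
r_3 = 683.4298 / 1104.9091 = 0.619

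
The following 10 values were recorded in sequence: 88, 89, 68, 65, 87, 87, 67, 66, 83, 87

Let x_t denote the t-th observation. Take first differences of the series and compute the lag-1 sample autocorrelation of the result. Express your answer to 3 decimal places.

0.028

First differences Δx: 1, -21, -3, 22, 0, -20, -1, 17, 4
Mean of differences = -0.1111
Numerator Σ(Δx_t−Δx̄)(Δx_{t+1}−Δx̄) = 46.3210
Denominator Σ(Δx_t−Δx̄)² = 1640.8889
r_1(Δx) = 46.3210 / 1640.8889 = 0.028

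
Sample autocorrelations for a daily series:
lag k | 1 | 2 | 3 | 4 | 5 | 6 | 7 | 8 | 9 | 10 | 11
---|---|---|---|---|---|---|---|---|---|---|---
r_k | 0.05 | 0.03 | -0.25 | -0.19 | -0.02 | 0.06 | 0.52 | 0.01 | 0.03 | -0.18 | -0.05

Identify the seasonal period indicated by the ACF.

The largest autocorrelation is r_7 = 0.52; the remaining lags stay at or below 0.06.
The dominant spike at lag 7 indicates a seasonal period of 7.

7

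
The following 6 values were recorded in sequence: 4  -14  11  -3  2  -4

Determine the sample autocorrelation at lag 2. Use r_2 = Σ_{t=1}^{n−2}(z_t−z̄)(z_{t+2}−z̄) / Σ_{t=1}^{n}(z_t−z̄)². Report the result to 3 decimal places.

0.346

Mean z̄ = (4 − 14 + 11 − 3 + 2 − 4)/6 = -0.6667
Deviations from mean: 4.6667, -13.3333, 11.6667, -2.3333, 2.6667, -3.3333
Numerator Σ_{t=1}^{4}(z_t−z̄)(z_{t+2}−z̄) = 124.4444
Denominator Σ(z_t−z̄)² = 359.3333
r_2 = 124.4444 / 359.3333 = 0.346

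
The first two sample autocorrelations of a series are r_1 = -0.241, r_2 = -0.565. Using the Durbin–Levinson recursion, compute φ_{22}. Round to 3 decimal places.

-0.662

φ_{22} = (r_2 − r_1²) / (1 − r_1²)
r_1² = (-0.241)² = 0.058081
Numerator = -0.565 − 0.0581 = -0.6231; denominator = 1 − 0.0581 = 0.9419
φ_{22} = -0.6231 / 0.9419 = -0.662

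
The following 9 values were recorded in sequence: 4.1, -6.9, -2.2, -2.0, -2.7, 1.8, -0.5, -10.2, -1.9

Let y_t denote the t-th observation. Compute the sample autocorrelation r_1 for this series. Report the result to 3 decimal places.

Mean ȳ = (4.1 − 6.9 − 2.2 − 2.0 − 2.7 + 1.8 − 0.5 − 10.2 − 1.9)/9 = -2.2778
Numerator Σ_{t=1}^{8}(y_t−ȳ)(y_{t+1}−ȳ) = -41.4838
Denominator Σ(y_t−ȳ)² = 144.9956
r_1 = -41.4838 / 144.9956 = -0.286

-0.286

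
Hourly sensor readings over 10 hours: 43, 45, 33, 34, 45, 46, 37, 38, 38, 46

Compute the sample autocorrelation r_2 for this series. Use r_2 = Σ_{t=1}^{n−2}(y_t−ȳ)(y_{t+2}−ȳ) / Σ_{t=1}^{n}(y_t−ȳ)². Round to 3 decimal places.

-0.659

Mean ȳ = (43 + 45 + 33 + 34 + 45 + 46 + 37 + 38 + 38 + 46)/10 = 40.5000
Numerator Σ_{t=1}^{8}(y_t−ȳ)(y_{t+2}−ȳ) = -152.0000
Denominator Σ(y_t−ȳ)² = 230.5000
r_2 = -152.0000 / 230.5000 = -0.659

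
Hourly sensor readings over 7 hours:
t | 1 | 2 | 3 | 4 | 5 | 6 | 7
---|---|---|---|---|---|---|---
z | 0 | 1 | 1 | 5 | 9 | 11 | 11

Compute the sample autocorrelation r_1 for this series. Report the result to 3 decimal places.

Mean z̄ = (0 + 1 + 1 + 5 + 9 + 11 + 11)/7 = 5.4286
Deviations from mean: -5.4286, -4.4286, -4.4286, -0.4286, 3.5714, 5.5714, 5.5714
Numerator Σ_{t=1}^{6}(z_t−z̄)(z_{t+1}−z̄) = 94.9592
Denominator Σ(z_t−z̄)² = 143.7143
r_1 = 94.9592 / 143.7143 = 0.661

0.661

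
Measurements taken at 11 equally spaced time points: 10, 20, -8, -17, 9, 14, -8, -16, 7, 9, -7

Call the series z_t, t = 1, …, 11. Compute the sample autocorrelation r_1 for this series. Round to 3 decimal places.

0.025

Mean z̄ = (10 + 20 − 8 − 17 + 9 + 14 − 8 − 16 + 7 + 9 − 7)/11 = 1.1818
Numerator Σ_{t=1}^{10}(z_t−z̄)(z_{t+1}−z̄) = 39.7851
Denominator Σ(z_t−z̄)² = 1613.6364
r_1 = 39.7851 / 1613.6364 = 0.025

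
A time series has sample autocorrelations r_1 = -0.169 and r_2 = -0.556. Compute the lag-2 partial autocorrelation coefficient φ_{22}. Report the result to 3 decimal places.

φ_{22} = (r_2 − r_1²) / (1 − r_1²)
r_1² = (-0.169)² = 0.028561
Numerator = -0.556 − 0.0286 = -0.5846; denominator = 1 − 0.0286 = 0.9714
φ_{22} = -0.5846 / 0.9714 = -0.602

-0.602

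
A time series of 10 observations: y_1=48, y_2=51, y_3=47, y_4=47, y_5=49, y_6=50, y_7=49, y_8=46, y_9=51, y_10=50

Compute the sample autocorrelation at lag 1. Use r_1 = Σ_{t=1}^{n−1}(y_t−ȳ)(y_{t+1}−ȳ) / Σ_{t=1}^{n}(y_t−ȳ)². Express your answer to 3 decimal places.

-0.233

Mean ȳ = (48 + 51 + 47 + 47 + 49 + 50 + 49 + 46 + 51 + 50)/10 = 48.8000
Numerator Σ_{t=1}^{9}(y_t−ȳ)(y_{t+1}−ȳ) = -6.4400
Denominator Σ(y_t−ȳ)² = 27.6000
r_1 = -6.4400 / 27.6000 = -0.233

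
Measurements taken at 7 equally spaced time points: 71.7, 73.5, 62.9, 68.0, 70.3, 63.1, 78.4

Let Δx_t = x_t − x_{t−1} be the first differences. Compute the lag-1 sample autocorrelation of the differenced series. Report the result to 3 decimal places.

-0.418

First differences Δx: 1.8, -10.6, 5.1, 2.3, -7.2, 15.3
Mean of differences = 1.1167
Numerator Σ(Δx_t−Δx̄)(Δx_{t+1}−Δx̄) = -177.7636
Denominator Σ(Δx_t−Δx̄)² = 425.3483
r_1(Δx) = -177.7636 / 425.3483 = -0.418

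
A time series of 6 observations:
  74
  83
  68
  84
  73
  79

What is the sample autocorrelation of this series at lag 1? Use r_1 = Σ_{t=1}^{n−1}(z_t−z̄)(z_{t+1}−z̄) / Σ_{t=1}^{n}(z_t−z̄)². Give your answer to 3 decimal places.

Mean z̄ = (74 + 83 + 68 + 84 + 73 + 79)/6 = 76.8333
Σ(z_t−z̄)(z_{t+1}−z̄) = (-17.4722) + (-54.4722) + (-63.3056) + (-27.4722) + (-8.3056) = -171.0278
Denominator Σ(z_t−z̄)² = 194.8333
r_1 = -171.0278 / 194.8333 = -0.878

-0.878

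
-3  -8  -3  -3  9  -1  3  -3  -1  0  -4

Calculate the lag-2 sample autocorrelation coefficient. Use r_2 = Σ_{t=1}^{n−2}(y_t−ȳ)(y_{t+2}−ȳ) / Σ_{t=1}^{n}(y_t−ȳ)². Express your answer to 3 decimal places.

Mean ȳ = (-3 − 8 − 3 − 3 + 9 − 1 + 3 − 3 − 1 + 0 − 4)/11 = -1.2727
Numerator Σ_{t=1}^{9}(y_t−ȳ)(y_{t+2}−ȳ) = 38.0331
Denominator Σ(y_t−ȳ)² = 190.1818
r_2 = 38.0331 / 190.1818 = 0.200

0.200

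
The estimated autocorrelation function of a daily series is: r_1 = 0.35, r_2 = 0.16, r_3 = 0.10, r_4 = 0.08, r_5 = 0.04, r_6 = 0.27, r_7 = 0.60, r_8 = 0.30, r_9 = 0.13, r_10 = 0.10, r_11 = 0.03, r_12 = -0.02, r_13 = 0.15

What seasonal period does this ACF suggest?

7

The largest autocorrelation is r_7 = 0.60; the remaining lags stay at or below 0.35. The elevated value at lag 1 (0.35), dropping to 0.16 at lag 2, reflects decaying short-term dependence rather than seasonality.
The dominant spike at lag 7 indicates a seasonal period of 7.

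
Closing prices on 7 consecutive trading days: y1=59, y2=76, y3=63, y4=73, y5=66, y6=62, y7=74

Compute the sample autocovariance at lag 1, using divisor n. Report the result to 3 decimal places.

-24.455

Mean ȳ = (59 + 76 + 63 + 73 + 66 + 62 + 74)/7 = 67.5714
Σ_{t=1}^{6}(y_t−ȳ)(y_{t+1}−ȳ) = -171.1837
γ_1 = -171.1837 / 7 = -24.455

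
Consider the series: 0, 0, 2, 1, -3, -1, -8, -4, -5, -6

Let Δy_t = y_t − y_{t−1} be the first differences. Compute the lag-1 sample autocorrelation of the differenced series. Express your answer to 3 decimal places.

First differences Δy: 0, 2, -1, -4, 2, -7, 4, -1, -1
Mean of differences = -0.6667
Numerator Σ(Δy_t−Δȳ)(Δy_{t+1}−Δȳ) = -54.7778
Denominator Σ(Δy_t−Δȳ)² = 88.0000
r_1(Δy) = -54.7778 / 88.0000 = -0.622

-0.622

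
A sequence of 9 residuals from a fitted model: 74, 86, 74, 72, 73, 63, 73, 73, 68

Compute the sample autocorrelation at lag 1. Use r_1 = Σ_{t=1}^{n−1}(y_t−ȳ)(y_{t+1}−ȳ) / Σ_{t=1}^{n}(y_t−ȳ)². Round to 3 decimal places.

Mean ȳ = (74 + 86 + 74 + 72 + 73 + 63 + 73 + 73 + 68)/9 = 72.8889
Numerator Σ_{t=1}^{8}(y_t−ȳ)(y_{t+1}−ȳ) = 25.3210
Denominator Σ(y_t−ȳ)² = 296.8889
r_1 = 25.3210 / 296.8889 = 0.085

0.085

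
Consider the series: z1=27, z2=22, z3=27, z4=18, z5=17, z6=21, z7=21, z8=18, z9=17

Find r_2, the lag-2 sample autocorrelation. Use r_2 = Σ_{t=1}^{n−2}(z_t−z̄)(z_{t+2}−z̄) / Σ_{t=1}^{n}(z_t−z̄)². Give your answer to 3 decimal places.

Mean z̄ = (27 + 22 + 27 + 18 + 17 + 21 + 21 + 18 + 17)/9 = 20.8889
Σ(z_t−z̄)(z_{t+2}−z̄) = (37.3457) + (-3.2099) + (-23.7654) + (-0.3210) + (-0.4321) + (-0.3210) + (-0.4321) = 8.8642
Denominator Σ(z_t−z̄)² = 122.8889
r_2 = 8.8642 / 122.8889 = 0.072

0.072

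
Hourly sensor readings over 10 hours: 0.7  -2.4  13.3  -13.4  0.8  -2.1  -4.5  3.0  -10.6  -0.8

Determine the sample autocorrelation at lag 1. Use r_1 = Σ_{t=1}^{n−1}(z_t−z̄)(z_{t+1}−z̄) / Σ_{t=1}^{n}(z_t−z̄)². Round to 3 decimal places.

-0.577

Mean z̄ = (0.7 − 2.4 + 13.3 − 13.4 + 0.8 − 2.1 − 4.5 + 3.0 − 10.6 − 0.8)/10 = -1.6000
Numerator Σ_{t=1}^{9}(z_t−z̄)(z_{t+1}−z̄) = -279.5900
Denominator Σ(z_t−z̄)² = 484.4000
r_1 = -279.5900 / 484.4000 = -0.577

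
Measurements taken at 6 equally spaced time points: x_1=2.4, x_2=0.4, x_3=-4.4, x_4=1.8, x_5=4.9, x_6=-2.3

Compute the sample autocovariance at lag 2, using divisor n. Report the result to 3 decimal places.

Mean x̄ = (2.4 + 0.4 − 4.4 + 1.8 + 4.9 − 2.3)/6 = 0.4667
Deviations: 1.9333, -0.0667, -4.8667, 1.3333, 4.4333, -2.7667
Σ_{t=1}^{4}(x_t−x̄)(x_{t+2}−x̄) = -34.7622
γ_2 = -34.7622 / 6 = -5.794

-5.794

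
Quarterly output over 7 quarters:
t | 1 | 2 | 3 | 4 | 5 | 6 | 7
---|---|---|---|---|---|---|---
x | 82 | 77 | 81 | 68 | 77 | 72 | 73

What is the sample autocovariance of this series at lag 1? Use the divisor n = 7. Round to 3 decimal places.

Mean x̄ = (82 + 77 + 81 + 68 + 77 + 72 + 73)/7 = 75.7143
Deviations: 6.2857, 1.2857, 5.2857, -7.7143, 1.2857, -3.7143, -2.7143
Σ_{t=1}^{6}(x_t−x̄)(x_{t+1}−x̄) = -30.5102
γ_1 = -30.5102 / 7 = -4.359

-4.359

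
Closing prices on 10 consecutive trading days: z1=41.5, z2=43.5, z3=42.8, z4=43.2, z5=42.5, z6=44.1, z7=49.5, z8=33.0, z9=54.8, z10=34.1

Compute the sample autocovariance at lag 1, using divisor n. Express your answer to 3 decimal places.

Mean z̄ = (41.5 + 43.5 + 42.8 + 43.2 + 42.5 + 44.1 + 49.5 + 33.0 + 54.8 + 34.1)/10 = 42.9000
Σ_{t=1}^{9}(z_t−z̄)(z_{t+1}−z̄) = -281.4800
γ_1 = -281.4800 / 10 = -28.148

-28.148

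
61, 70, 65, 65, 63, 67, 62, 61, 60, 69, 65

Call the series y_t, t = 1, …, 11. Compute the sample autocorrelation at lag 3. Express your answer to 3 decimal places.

-0.268

Mean ȳ = (61 + 70 + 65 + 65 + 63 + 67 + 62 + 61 + 60 + 69 + 65)/11 = 64.3636
Numerator Σ_{t=1}^{8}(y_t−ȳ)(y_{t+3}−ȳ) = -29.6694
Denominator Σ(y_t−ȳ)² = 110.5455
r_3 = -29.6694 / 110.5455 = -0.268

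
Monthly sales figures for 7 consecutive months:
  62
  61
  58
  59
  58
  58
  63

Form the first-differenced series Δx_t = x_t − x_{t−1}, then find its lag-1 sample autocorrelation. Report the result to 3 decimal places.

First differences Δx: -1, -3, 1, -1, 0, 5
Mean of differences = 0.1667
Numerator Σ(Δx_t−Δx̄)(Δx_{t+1}−Δx̄) = -0.5278
Denominator Σ(Δx_t−Δx̄)² = 36.8333
r_1(Δx) = -0.5278 / 36.8333 = -0.014

-0.014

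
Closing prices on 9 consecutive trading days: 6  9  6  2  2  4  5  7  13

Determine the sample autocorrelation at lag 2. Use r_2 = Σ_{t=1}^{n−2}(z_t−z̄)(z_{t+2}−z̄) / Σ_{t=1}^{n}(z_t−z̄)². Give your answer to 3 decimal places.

-0.094

Mean z̄ = (6 + 9 + 6 + 2 + 2 + 4 + 5 + 7 + 13)/9 = 6.0000
Σ(z_t−z̄)(z_{t+2}−z̄) = (0.0000) + (-12.0000) + (0.0000) + (8.0000) + (4.0000) + (-2.0000) + (-7.0000) = -9.0000
Denominator Σ(z_t−z̄)² = 96.0000
r_2 = -9.0000 / 96.0000 = -0.094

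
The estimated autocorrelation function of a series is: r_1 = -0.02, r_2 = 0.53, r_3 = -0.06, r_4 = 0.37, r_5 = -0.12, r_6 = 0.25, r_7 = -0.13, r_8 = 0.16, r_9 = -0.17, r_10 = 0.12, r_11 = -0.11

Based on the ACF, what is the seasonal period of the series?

2

The largest autocorrelation is r_2 = 0.53, with weaker echoes at lags 4 (0.37), 6 (0.25) and 8 (0.16); the remaining lags stay at or below 0.12.
The dominant spike at lag 2 indicates a seasonal period of 2.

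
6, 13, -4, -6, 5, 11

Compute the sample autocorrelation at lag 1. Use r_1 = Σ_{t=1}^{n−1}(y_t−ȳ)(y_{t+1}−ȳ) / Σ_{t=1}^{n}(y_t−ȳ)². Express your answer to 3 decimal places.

Mean ȳ = (6 + 13 − 4 − 6 + 5 + 11)/6 = 4.1667
Deviations from mean: 1.8333, 8.8333, -8.1667, -10.1667, 0.8333, 6.8333
Σ(y_t−ȳ)(y_{t+1}−ȳ) = (16.1944) + (-72.1389) + (83.0278) + (-8.4722) + (5.6944) = 24.3056
Denominator Σ(y_t−ȳ)² = 298.8333
r_1 = 24.3056 / 298.8333 = 0.081

0.081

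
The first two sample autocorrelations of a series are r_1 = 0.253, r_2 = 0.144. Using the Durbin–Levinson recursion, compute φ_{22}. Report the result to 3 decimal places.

0.085

φ_{22} = (r_2 − r_1²) / (1 − r_1²)
r_1² = (0.253)² = 0.064009
Numerator = 0.144 − 0.0640 = 0.0800; denominator = 1 − 0.0640 = 0.9360
φ_{22} = 0.0800 / 0.9360 = 0.085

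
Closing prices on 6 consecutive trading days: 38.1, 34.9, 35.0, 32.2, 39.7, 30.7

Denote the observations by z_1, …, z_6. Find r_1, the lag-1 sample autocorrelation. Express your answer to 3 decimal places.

-0.584

Mean z̄ = (38.1 + 34.9 + 35.0 + 32.2 + 39.7 + 30.7)/6 = 35.1000
Deviations from mean: 3.0000, -0.2000, -0.1000, -2.9000, 4.6000, -4.4000
Σ(z_t−z̄)(z_{t+1}−z̄) = (-0.6000) + (0.0200) + (0.2900) + (-13.3400) + (-20.2400) = -33.8700
Denominator Σ(z_t−z̄)² = 57.9800
r_1 = -33.8700 / 57.9800 = -0.584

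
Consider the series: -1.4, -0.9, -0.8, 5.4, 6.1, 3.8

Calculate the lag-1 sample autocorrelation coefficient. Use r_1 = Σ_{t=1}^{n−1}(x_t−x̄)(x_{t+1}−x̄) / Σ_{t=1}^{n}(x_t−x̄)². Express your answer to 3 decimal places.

0.500

Mean x̄ = (-1.4 − 0.9 − 0.8 + 5.4 + 6.1 + 3.8)/6 = 2.0333
Deviations from mean: -3.4333, -2.9333, -2.8333, 3.3667, 4.0667, 1.7667
Numerator Σ_{t=1}^{5}(x_t−x̄)(x_{t+1}−x̄) = 29.7189
Denominator Σ(x_t−x̄)² = 59.4133
r_1 = 29.7189 / 59.4133 = 0.500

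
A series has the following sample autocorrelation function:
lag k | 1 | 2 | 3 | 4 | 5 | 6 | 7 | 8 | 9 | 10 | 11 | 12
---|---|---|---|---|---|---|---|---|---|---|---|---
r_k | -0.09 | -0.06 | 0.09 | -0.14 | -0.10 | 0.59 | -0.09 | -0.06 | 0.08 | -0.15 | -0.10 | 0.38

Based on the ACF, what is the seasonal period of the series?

6

The largest autocorrelation is r_6 = 0.59, with a weaker echo at lag 12 (0.38); the remaining lags stay at or below 0.09.
The dominant spike at lag 6 indicates a seasonal period of 6.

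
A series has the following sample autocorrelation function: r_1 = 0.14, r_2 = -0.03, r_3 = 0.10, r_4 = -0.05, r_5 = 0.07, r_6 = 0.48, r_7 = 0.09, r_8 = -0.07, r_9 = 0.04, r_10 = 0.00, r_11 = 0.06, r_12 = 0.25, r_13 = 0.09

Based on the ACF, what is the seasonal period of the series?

The largest autocorrelation is r_6 = 0.48, with a weaker echo at lag 12 (0.25); the remaining lags stay at or below 0.14.
The dominant spike at lag 6 indicates a seasonal period of 6.

6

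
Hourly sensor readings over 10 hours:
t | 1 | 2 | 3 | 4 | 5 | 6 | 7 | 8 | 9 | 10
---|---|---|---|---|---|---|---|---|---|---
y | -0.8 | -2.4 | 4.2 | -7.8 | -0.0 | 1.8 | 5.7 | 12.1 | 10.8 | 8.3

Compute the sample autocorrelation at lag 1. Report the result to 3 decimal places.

Mean ȳ = (-0.8 − 2.4 + 4.2 − 7.8 − 0.0 + 1.8 + 5.7 + 12.1 + 10.8 + 8.3)/10 = 3.1900
Numerator Σ_{t=1}^{9}(y_t−ȳ)(y_{t+1}−ȳ) = 170.6179
Denominator Σ(y_t−ȳ)² = 350.7890
r_1 = 170.6179 / 350.7890 = 0.486

0.486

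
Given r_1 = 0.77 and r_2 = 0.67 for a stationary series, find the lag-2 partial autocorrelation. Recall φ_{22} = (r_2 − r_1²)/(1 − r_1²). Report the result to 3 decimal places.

0.189

φ_{22} = (r_2 − r_1²) / (1 − r_1²)
r_1² = (0.77)² = 0.5929
Numerator = 0.67 − 0.5929 = 0.0771; denominator = 1 − 0.5929 = 0.4071
φ_{22} = 0.0771 / 0.4071 = 0.189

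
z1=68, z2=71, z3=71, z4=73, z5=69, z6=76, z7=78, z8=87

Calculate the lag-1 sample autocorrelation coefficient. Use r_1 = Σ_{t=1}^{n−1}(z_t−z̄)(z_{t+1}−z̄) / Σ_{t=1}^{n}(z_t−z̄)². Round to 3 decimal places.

Mean z̄ = (68 + 71 + 71 + 73 + 69 + 76 + 78 + 87)/8 = 74.1250
Deviations from mean: -6.1250, -3.1250, -3.1250, -1.1250, -5.1250, 1.8750, 3.8750, 12.8750
Numerator Σ_{t=1}^{7}(z_t−z̄)(z_{t+1}−z̄) = 85.7344
Denominator Σ(z_t−z̄)² = 268.8750
r_1 = 85.7344 / 268.8750 = 0.319

0.319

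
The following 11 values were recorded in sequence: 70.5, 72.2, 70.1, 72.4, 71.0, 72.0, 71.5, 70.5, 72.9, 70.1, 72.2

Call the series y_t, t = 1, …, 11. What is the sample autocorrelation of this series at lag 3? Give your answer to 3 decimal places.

Mean ȳ = (70.5 + 72.2 + 70.1 + 72.4 + 71.0 + 72.0 + 71.5 + 70.5 + 72.9 + 70.1 + 72.2)/11 = 71.4000
Numerator Σ_{t=1}^{8}(y_t−ȳ)(y_{t+3}−ȳ) = -1.4900
Denominator Σ(y_t−ȳ)² = 10.0600
r_3 = -1.4900 / 10.0600 = -0.148

-0.148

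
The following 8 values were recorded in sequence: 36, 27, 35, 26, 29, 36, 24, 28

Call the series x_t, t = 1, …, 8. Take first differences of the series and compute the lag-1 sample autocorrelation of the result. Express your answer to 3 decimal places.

-0.659

First differences Δx: -9, 8, -9, 3, 7, -12, 4
Mean of differences = -1.1429
Numerator Σ(Δx_t−Δx̄)(Δx_{t+1}−Δx̄) = -286.7347
Denominator Σ(Δx_t−Δx̄)² = 434.8571
r_1(Δx) = -286.7347 / 434.8571 = -0.659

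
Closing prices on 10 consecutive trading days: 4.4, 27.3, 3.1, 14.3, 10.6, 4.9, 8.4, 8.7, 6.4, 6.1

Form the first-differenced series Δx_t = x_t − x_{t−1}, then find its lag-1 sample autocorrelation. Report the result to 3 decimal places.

First differences Δx: 22.9, -24.2, 11.2, -3.7, -5.7, 3.5, 0.3, -2.3, -0.3
Mean of differences = 0.1889
Numerator Σ(Δx_t−Δx̄)(Δx_{t+1}−Δx̄) = -860.5579
Denominator Σ(Δx_t−Δx̄)² = 1299.0689
r_1(Δx) = -860.5579 / 1299.0689 = -0.662

-0.662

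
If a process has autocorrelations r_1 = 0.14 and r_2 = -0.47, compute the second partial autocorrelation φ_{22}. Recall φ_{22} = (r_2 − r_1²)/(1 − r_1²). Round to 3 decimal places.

φ_{22} = (r_2 − r_1²) / (1 − r_1²)
r_1² = (0.14)² = 0.0196
Numerator = -0.47 − 0.0196 = -0.4896; denominator = 1 − 0.0196 = 0.9804
φ_{22} = -0.4896 / 0.9804 = -0.499

-0.499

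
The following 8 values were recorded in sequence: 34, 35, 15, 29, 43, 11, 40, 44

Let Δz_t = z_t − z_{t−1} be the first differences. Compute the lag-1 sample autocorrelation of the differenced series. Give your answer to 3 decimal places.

First differences Δz: 1, -20, 14, 14, -32, 29, 4
Mean of differences = 1.4286
Numerator Σ(Δz_t−Δz̄)(Δz_{t+1}−Δz̄) = -1373.1837
Denominator Σ(Δz_t−Δz̄)² = 2659.7143
r_1(Δz) = -1373.1837 / 2659.7143 = -0.516

-0.516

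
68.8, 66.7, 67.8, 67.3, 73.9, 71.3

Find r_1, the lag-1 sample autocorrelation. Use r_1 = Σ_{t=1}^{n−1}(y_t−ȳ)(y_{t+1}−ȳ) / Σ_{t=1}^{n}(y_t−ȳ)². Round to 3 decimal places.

0.213

Mean ȳ = (68.8 + 66.7 + 67.8 + 67.3 + 73.9 + 71.3)/6 = 69.3000
Σ(y_t−ȳ)(y_{t+1}−ȳ) = (1.3000) + (3.9000) + (3.0000) + (-9.2000) + (9.2000) = 8.2000
Denominator Σ(y_t−ȳ)² = 38.4200
r_1 = 8.2000 / 38.4200 = 0.213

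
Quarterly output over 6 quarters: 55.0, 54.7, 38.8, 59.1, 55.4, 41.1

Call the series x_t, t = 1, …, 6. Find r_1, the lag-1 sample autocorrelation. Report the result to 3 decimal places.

-0.377

Mean x̄ = (55.0 + 54.7 + 38.8 + 59.1 + 55.4 + 41.1)/6 = 50.6833
Numerator Σ_{t=1}^{5}(x_t−x̄)(x_{t+1}−x̄) = -135.9136
Denominator Σ(x_t−x̄)² = 360.9083
r_1 = -135.9136 / 360.9083 = -0.377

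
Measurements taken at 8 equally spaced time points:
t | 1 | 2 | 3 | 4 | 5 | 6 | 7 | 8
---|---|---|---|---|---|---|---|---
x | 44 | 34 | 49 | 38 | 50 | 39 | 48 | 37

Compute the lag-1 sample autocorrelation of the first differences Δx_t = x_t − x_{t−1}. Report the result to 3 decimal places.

First differences Δx: -10, 15, -11, 12, -11, 9, -11
Mean of differences = -1.0000
Numerator Σ(Δx_t−Δx̄)(Δx_{t+1}−Δx̄) = -764.0000
Denominator Σ(Δx_t−Δx̄)² = 906.0000
r_1(Δx) = -764.0000 / 906.0000 = -0.843

-0.843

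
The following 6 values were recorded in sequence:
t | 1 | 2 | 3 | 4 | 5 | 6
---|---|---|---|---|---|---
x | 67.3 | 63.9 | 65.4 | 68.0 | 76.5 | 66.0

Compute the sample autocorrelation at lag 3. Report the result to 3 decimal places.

-0.297

Mean x̄ = (67.3 + 63.9 + 65.4 + 68.0 + 76.5 + 66.0)/6 = 67.8500
Deviations from mean: -0.5500, -3.9500, -2.4500, 0.1500, 8.6500, -1.8500
Σ(x_t−x̄)(x_{t+3}−x̄) = (-0.0825) + (-34.1675) + (4.5325) = -29.7175
Denominator Σ(x_t−x̄)² = 100.1750
r_3 = -29.7175 / 100.1750 = -0.297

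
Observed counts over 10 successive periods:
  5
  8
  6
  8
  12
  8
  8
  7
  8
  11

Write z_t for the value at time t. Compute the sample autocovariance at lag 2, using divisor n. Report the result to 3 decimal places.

-0.512

Mean z̄ = (5 + 8 + 6 + 8 + 12 + 8 + 8 + 7 + 8 + 11)/10 = 8.1000
Σ_{t=1}^{8}(z_t−z̄)(z_{t+2}−z̄) = -5.1200
γ_2 = -5.1200 / 10 = -0.512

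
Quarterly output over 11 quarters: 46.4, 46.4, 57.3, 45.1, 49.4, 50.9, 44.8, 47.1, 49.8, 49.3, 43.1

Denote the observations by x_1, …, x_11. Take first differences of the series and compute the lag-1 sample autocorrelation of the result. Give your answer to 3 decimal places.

-0.515

First differences Δx: 0.0, 10.9, -12.2, 4.3, 1.5, -6.1, 2.3, 2.7, -0.5, -6.2
Mean of differences = -0.3300
Numerator Σ(Δx_t−Δx̄)(Δx_{t+1}−Δx̄) = -193.3619
Denominator Σ(Δx_t−Δx̄)² = 375.7810
r_1(Δx) = -193.3619 / 375.7810 = -0.515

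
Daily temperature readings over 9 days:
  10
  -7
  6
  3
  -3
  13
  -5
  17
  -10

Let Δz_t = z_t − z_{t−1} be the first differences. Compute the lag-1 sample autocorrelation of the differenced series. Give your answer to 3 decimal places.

-0.696

First differences Δz: -17, 13, -3, -6, 16, -18, 22, -27
Mean of differences = -2.5000
Numerator Σ(Δz_t−Δz̄)(Δz_{t+1}−Δz̄) = -1562.2500
Denominator Σ(Δz_t−Δz̄)² = 2246.0000
r_1(Δz) = -1562.2500 / 2246.0000 = -0.696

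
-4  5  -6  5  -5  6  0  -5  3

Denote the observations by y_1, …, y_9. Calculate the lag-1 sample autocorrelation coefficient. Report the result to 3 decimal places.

Mean ȳ = (-4 + 5 − 6 + 5 − 5 + 6 + 0 − 5 + 3)/9 = -0.1111
Numerator Σ_{t=1}^{8}(y_t−ȳ)(y_{t+1}−ȳ) = -150.0123
Denominator Σ(y_t−ȳ)² = 196.8889
r_1 = -150.0123 / 196.8889 = -0.762

-0.762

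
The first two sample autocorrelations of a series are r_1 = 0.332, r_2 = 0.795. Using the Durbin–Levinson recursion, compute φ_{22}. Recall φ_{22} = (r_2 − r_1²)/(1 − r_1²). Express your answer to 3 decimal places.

φ_{22} = (r_2 − r_1²) / (1 − r_1²)
r_1² = (0.332)² = 0.110224
Numerator = 0.795 − 0.1102 = 0.6848; denominator = 1 − 0.1102 = 0.8898
φ_{22} = 0.6848 / 0.8898 = 0.770

0.770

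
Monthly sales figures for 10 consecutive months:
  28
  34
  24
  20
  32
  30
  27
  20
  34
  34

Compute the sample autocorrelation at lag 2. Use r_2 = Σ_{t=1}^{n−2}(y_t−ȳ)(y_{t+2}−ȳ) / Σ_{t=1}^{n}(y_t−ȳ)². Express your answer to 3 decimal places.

Mean ȳ = (28 + 34 + 24 + 20 + 32 + 30 + 27 + 20 + 34 + 34)/10 = 28.3000
Numerator Σ_{t=1}^{8}(y_t−ȳ)(y_{t+2}−ȳ) = -149.6800
Denominator Σ(y_t−ȳ)² = 272.1000
r_2 = -149.6800 / 272.1000 = -0.550

-0.550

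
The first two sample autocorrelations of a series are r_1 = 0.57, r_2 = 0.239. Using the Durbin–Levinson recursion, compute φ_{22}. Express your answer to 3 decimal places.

φ_{22} = (r_2 − r_1²) / (1 − r_1²)
r_1² = (0.57)² = 0.3249
Numerator = 0.239 − 0.3249 = -0.0859; denominator = 1 − 0.3249 = 0.6751
φ_{22} = -0.0859 / 0.6751 = -0.127

-0.127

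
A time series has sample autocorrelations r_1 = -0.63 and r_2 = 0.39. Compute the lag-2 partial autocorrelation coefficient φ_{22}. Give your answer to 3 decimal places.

φ_{22} = (r_2 − r_1²) / (1 − r_1²)
r_1² = (-0.63)² = 0.3969
Numerator = 0.39 − 0.3969 = -0.0069; denominator = 1 − 0.3969 = 0.6031
φ_{22} = -0.0069 / 0.6031 = -0.011

-0.011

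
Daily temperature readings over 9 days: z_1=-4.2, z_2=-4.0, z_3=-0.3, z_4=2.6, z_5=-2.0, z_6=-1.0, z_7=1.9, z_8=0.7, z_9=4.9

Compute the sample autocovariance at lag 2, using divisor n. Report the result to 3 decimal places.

Mean z̄ = (-4.2 − 4.0 − 0.3 + 2.6 − 2.0 − 1.0 + 1.9 + 0.7 + 4.9)/9 = -0.1556
Σ_{t=1}^{7}(z_t−z̄)(z_{t+2}−z̄) = -6.1917
γ_2 = -6.1917 / 9 = -0.688

-0.688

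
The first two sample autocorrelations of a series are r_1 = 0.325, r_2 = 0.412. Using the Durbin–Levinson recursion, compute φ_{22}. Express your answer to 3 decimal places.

φ_{22} = (r_2 − r_1²) / (1 − r_1²)
r_1² = (0.325)² = 0.105625
Numerator = 0.412 − 0.1056 = 0.3064; denominator = 1 − 0.1056 = 0.8944
φ_{22} = 0.3064 / 0.8944 = 0.343

0.343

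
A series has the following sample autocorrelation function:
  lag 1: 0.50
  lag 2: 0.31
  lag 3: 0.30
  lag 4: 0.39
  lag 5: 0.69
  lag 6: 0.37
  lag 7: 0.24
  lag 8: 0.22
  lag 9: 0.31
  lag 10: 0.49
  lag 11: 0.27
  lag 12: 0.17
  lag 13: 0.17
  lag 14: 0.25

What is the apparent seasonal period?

The largest autocorrelation is r_5 = 0.69; the remaining lags stay at or below 0.50. The elevated value at lag 1 (0.50), dropping to 0.31 at lag 2, reflects decaying short-term dependence rather than seasonality.
The dominant spike at lag 5 indicates a seasonal period of 5.

5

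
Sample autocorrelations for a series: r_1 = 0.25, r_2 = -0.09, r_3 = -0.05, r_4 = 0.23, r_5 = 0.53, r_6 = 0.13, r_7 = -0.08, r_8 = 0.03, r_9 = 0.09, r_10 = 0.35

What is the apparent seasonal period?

The largest autocorrelation is r_5 = 0.53, with a weaker echo at lag 10 (0.35); the remaining lags stay at or below 0.25.
The dominant spike at lag 5 indicates a seasonal period of 5.

5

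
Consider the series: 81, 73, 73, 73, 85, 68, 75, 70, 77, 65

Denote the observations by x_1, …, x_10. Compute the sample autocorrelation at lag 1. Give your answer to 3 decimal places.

Mean x̄ = (81 + 73 + 73 + 73 + 85 + 68 + 75 + 70 + 77 + 65)/10 = 74.0000
Numerator Σ_{t=1}^{9}(x_t−x̄)(x_{t+1}−x̄) = -131.0000
Denominator Σ(x_t−x̄)² = 316.0000
r_1 = -131.0000 / 316.0000 = -0.415

-0.415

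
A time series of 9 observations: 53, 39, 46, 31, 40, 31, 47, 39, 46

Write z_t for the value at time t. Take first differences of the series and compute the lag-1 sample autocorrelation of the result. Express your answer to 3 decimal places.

-0.752

First differences Δz: -14, 7, -15, 9, -9, 16, -8, 7
Mean of differences = -0.8750
Numerator Σ(Δz_t−Δz̄)(Δz_{t+1}−Δz̄) = -747.7656
Denominator Σ(Δz_t−Δz̄)² = 994.8750
r_1(Δz) = -747.7656 / 994.8750 = -0.752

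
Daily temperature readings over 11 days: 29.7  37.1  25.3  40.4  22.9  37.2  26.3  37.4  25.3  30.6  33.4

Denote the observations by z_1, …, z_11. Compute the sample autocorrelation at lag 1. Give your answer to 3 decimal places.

-0.877

Mean z̄ = (29.7 + 37.1 + 25.3 + 40.4 + 22.9 + 37.2 + 26.3 + 37.4 + 25.3 + 30.6 + 33.4)/11 = 31.4182
Numerator Σ_{t=1}^{10}(z_t−z̄)(z_{t+1}−z̄) = -318.6585
Denominator Σ(z_t−z̄)² = 363.3364
r_1 = -318.6585 / 363.3364 = -0.877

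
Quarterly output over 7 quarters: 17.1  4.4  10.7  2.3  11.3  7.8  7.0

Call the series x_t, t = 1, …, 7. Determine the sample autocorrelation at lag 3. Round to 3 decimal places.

-0.389

Mean x̄ = (17.1 + 4.4 + 10.7 + 2.3 + 11.3 + 7.8 + 7.0)/7 = 8.6571
Σ(x_t−x̄)(x_{t+3}−x̄) = (-53.6724) + (-11.2510) + (-1.7510) + (10.5347) = -56.1398
Denominator Σ(x_t−x̄)² = 144.4571
r_3 = -56.1398 / 144.4571 = -0.389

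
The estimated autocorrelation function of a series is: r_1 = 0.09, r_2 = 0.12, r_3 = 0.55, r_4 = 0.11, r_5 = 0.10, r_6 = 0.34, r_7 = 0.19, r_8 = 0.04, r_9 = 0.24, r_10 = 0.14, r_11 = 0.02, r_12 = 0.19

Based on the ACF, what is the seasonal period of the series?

The largest autocorrelation is r_3 = 0.55, with weaker echoes at lags 6 (0.34) and 9 (0.24); the remaining lags stay at or below 0.19.
The dominant spike at lag 3 indicates a seasonal period of 3.

3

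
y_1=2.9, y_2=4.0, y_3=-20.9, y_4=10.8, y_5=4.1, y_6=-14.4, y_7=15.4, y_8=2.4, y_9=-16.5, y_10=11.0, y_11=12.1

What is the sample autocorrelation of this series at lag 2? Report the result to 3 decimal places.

-0.407

Mean ȳ = (2.9 + 4.0 − 20.9 + 10.8 + 4.1 − 14.4 + 15.4 + 2.4 − 16.5 + 11.0 + 12.1)/11 = 0.9909
Numerator Σ_{t=1}^{9}(y_t−ȳ)(y_{t+2}−ȳ) = -640.4274
Denominator Σ(y_t−ȳ)² = 1573.8091
r_2 = -640.4274 / 1573.8091 = -0.407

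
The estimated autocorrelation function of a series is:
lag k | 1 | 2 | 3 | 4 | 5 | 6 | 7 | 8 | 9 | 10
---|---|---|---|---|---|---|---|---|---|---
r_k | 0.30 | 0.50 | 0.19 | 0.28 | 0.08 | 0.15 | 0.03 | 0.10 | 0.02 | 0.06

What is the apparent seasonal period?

2

The largest autocorrelation is r_2 = 0.50; the remaining lags stay at or below 0.30.
The dominant spike at lag 2 indicates a seasonal period of 2.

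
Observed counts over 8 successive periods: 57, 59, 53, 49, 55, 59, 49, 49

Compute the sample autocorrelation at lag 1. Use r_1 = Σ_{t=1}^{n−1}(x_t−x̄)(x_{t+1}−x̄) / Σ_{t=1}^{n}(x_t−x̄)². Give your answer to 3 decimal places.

Mean x̄ = (57 + 59 + 53 + 49 + 55 + 59 + 49 + 49)/8 = 53.7500
Deviations from mean: 3.2500, 5.2500, -0.7500, -4.7500, 1.2500, 5.2500, -4.7500, -4.7500
Numerator Σ_{t=1}^{7}(x_t−x̄)(x_{t+1}−x̄) = 14.9375
Denominator Σ(x_t−x̄)² = 135.5000
r_1 = 14.9375 / 135.5000 = 0.110

0.110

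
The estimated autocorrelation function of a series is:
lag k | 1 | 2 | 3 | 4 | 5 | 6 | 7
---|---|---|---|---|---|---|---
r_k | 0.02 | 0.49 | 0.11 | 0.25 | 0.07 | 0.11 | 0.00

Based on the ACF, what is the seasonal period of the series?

The largest autocorrelation is r_2 = 0.49, with a weaker echo at lag 4 (0.25); the remaining lags stay at or below 0.11.
The dominant spike at lag 2 indicates a seasonal period of 2.

2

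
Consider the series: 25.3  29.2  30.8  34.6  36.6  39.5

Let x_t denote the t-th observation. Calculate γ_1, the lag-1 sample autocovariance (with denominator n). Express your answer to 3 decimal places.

Mean x̄ = (25.3 + 29.2 + 30.8 + 34.6 + 36.6 + 39.5)/6 = 32.6667
Σ_{t=1}^{5}(x_t−x̄)(x_{t+1}−x̄) = 62.8822
γ_1 = 62.8822 / 6 = 10.480

10.480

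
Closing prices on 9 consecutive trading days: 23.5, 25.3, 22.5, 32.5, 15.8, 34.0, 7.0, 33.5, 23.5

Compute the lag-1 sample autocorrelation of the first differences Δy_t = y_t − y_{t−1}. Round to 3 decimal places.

First differences Δy: 1.8, -2.8, 10.0, -16.7, 18.2, -27.0, 26.5, -10.0
Mean of differences = 0.0000
Numerator Σ(Δy_t−Δȳ)(Δy_{t+1}−Δȳ) = -1975.8800
Denominator Σ(Δy_t−Δȳ)² = 2252.4600
r_1(Δy) = -1975.8800 / 2252.4600 = -0.877

-0.877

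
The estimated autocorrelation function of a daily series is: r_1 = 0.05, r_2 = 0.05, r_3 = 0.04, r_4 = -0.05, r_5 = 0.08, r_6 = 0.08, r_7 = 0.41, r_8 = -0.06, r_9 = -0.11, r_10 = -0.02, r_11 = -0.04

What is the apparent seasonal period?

7

The largest autocorrelation is r_7 = 0.41; the remaining lags stay at or below 0.08.
The dominant spike at lag 7 indicates a seasonal period of 7.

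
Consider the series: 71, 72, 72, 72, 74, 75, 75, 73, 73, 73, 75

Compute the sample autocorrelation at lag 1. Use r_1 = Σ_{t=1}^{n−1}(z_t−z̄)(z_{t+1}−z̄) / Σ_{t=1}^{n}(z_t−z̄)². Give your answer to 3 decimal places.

0.438

Mean z̄ = (71 + 72 + 72 + 72 + 74 + 75 + 75 + 73 + 73 + 73 + 75)/11 = 73.1818
Numerator Σ_{t=1}^{10}(z_t−z̄)(z_{t+1}−z̄) = 8.6033
Denominator Σ(z_t−z̄)² = 19.6364
r_1 = 8.6033 / 19.6364 = 0.438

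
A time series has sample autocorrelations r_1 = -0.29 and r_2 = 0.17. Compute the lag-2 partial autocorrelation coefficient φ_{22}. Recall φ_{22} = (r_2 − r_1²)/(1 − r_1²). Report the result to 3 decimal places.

0.094

φ_{22} = (r_2 − r_1²) / (1 − r_1²)
r_1² = (-0.29)² = 0.0841
Numerator = 0.17 − 0.0841 = 0.0859; denominator = 1 − 0.0841 = 0.9159
φ_{22} = 0.0859 / 0.9159 = 0.094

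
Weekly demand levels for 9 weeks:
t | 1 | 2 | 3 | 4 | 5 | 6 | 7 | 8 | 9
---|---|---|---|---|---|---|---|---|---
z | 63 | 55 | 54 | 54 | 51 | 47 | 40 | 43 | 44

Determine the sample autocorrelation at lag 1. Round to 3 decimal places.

Mean z̄ = (63 + 55 + 54 + 54 + 51 + 47 + 40 + 43 + 44)/9 = 50.1111
Numerator Σ_{t=1}^{8}(z_t−z̄)(z_{t+1}−z̄) = 244.6543
Denominator Σ(z_t−z̄)² = 420.8889
r_1 = 244.6543 / 420.8889 = 0.581

0.581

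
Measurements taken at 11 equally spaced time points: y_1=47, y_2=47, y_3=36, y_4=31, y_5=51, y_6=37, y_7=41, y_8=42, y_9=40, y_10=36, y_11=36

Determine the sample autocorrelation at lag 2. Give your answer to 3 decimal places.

-0.307

Mean ȳ = (47 + 47 + 36 + 31 + 51 + 37 + 41 + 42 + 40 + 36 + 36)/11 = 40.3636
Numerator Σ_{t=1}^{9}(y_t−ȳ)(y_{t+2}−ȳ) = -110.5372
Denominator Σ(y_t−ȳ)² = 360.5455
r_2 = -110.5372 / 360.5455 = -0.307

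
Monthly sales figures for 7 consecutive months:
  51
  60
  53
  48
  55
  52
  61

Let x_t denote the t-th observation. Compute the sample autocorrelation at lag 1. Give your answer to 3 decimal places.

-0.292

Mean x̄ = (51 + 60 + 53 + 48 + 55 + 52 + 61)/7 = 54.2857
Σ(x_t−x̄)(x_{t+1}−x̄) = (-18.7755) + (-7.3469) + (8.0816) + (-4.4898) + (-1.6327) + (-15.3469) = -39.5102
Denominator Σ(x_t−x̄)² = 135.4286
r_1 = -39.5102 / 135.4286 = -0.292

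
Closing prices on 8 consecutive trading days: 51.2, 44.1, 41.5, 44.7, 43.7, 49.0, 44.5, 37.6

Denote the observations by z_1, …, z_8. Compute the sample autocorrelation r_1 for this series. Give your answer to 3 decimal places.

Mean z̄ = (51.2 + 44.1 + 41.5 + 44.7 + 43.7 + 49.0 + 44.5 + 37.6)/8 = 44.5375
Numerator Σ_{t=1}^{7}(z_t−z̄)(z_{t+1}−z̄) = -5.8602
Denominator Σ(z_t−z̄)² = 122.5788
r_1 = -5.8602 / 122.5788 = -0.048

-0.048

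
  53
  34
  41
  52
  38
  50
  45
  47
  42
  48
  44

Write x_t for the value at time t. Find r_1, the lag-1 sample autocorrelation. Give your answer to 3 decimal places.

Mean x̄ = (53 + 34 + 41 + 52 + 38 + 50 + 45 + 47 + 42 + 48 + 44)/11 = 44.9091
Numerator Σ_{t=1}^{10}(x_t−x̄)(x_{t+1}−x̄) = -174.7355
Denominator Σ(x_t−x̄)² = 346.9091
r_1 = -174.7355 / 346.9091 = -0.504

-0.504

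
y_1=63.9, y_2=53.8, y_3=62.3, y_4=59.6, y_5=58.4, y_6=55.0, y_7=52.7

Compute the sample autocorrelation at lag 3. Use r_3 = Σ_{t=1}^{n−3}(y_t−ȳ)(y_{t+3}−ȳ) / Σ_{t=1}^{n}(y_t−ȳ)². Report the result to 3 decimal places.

Mean ȳ = (63.9 + 53.8 + 62.3 + 59.6 + 58.4 + 55.0 + 52.7)/7 = 57.9571
Deviations from mean: 5.9429, -4.1571, 4.3429, 1.6429, 0.4429, -2.9571, -5.2571
Numerator Σ_{t=1}^{4}(y_t−ȳ)(y_{t+3}−ȳ) = -13.5569
Denominator Σ(y_t−ȳ)² = 110.7371
r_3 = -13.5569 / 110.7371 = -0.122

-0.122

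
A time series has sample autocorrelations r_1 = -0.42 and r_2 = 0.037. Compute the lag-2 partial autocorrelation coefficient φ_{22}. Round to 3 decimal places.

-0.169

φ_{22} = (r_2 − r_1²) / (1 − r_1²)
r_1² = (-0.42)² = 0.1764
Numerator = 0.037 − 0.1764 = -0.1394; denominator = 1 − 0.1764 = 0.8236
φ_{22} = -0.1394 / 0.8236 = -0.169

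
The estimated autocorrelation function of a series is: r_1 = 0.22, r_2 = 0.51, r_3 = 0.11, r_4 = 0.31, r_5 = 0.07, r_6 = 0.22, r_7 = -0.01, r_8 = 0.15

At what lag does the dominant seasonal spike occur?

2

The largest autocorrelation is r_2 = 0.51, with a weaker echo at lag 4 (0.31); the remaining lags stay at or below 0.22.
The dominant spike at lag 2 indicates a seasonal period of 2.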